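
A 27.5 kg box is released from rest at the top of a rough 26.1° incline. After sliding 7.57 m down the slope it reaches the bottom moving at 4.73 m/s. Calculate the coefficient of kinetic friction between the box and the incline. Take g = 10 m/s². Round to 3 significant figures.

mgh = ½mv² + μ_k (mg cosθ) L, with h = L sinθ
mgL sinθ = 915.84 J; ½mv² = 307.63 J
W_f = 915.84 − 307.63 = 608.2 J
μ_k = W_f/(mg cosθ · L) = 608.2/(247.0 × 7.57) = 0.3253

μ_k = 0.325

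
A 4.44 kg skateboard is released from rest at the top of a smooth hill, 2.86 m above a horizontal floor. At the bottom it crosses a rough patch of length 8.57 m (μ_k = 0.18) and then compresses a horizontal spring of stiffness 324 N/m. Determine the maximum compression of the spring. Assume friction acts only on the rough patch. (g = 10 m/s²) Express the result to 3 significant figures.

x = 0.601 m

Initial energy: E₁ = mgh = (4.44)(10)(2.86) = 126.98 J
Friction removes W_f = μ_k mg d = (0.18)(4.44)(10)(8.57) = 68.49 J
Energy reaching the spring: E = 126.98 − 68.49 = 58.493 J
At max compression ½kx² = E ⇒ x = √(2E/k) = √(2 × 58.493/324) = 0.6009 m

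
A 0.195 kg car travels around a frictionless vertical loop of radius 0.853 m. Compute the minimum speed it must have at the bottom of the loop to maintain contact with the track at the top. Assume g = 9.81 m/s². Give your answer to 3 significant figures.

At the top: mg = mv_top²/r ⇒ v_top² = gr = 8.368 m²/s²
Energy from bottom to top (height 2r): ½mv_bot² = ½mv_top² + mg(2r)
v_bot² = gr + 4gr = 5gr = 41.84
v_bot = √(5gr) = 6.468 m/s

v = 6.47 m/s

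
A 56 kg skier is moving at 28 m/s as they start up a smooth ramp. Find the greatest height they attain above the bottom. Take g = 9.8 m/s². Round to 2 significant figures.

h = 40 m

By energy conservation, ½mv² = mgh
h = v²/(2g) = 28²/(2 × 9.8) = 40.00 m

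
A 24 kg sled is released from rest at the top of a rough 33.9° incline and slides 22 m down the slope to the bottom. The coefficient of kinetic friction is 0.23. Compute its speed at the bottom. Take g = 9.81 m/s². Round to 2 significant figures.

Work–energy: mg(L sinθ) − μ_k(mg cosθ)L = ½mv²
mgh = mgL sinθ = (24)(9.81)(22)sin33.9° = 2888.9 J
W_f = μ_k mg cosθ · L = (0.23)(24)(9.81)cos33.9°·22 = 988.8 J
½mv² = 2888.9 − 988.8 = 1900.1 J
v = √(2 × 1900.1/24) = 12.58 m/s

v = 13 m/s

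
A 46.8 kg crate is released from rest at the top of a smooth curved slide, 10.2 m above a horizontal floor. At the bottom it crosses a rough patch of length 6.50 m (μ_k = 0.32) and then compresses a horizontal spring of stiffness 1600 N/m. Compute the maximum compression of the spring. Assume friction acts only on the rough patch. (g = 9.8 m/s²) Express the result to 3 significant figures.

Initial energy: E₁ = mgh = (46.8)(9.8)(10.2) = 4678.1 J
Friction removes W_f = μ_k mg d = (0.32)(46.8)(9.8)(6.50) = 954.0 J
Energy reaching the spring: E = 4678.1 − 954.0 = 3724.2 J
At max compression ½kx² = E ⇒ x = √(2E/k) = √(2 × 3724.2/1600) = 2.158 m

x = 2.16 m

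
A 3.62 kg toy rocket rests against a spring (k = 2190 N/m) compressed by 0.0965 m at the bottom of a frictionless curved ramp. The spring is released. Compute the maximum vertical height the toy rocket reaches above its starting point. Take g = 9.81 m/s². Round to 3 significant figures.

h = 0.287 m

All spring PE becomes gravitational PE at the highest point: ½kx² = mgh
h = kx²/(2mg) = (2190)(0.0965)²/(2 × 3.62 × 9.81) = 0.2871 m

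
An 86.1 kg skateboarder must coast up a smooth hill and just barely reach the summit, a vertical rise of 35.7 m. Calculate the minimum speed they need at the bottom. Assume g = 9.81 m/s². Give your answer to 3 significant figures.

At the top they are momentarily at rest, so all KE converts to PE: ½mv² = mgh
v = √(2gh) = √(2 × 9.81 × 35.7) = 26.47 m/s

v = 26.5 m/s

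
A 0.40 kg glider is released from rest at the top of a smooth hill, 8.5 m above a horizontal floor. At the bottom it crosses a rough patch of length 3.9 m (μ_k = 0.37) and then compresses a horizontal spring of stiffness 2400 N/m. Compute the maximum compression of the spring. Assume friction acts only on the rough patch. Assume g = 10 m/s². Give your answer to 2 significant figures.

x = 0.15 m

Initial energy: E₁ = mgh = (0.40)(10)(8.5) = 34.000 J
Friction removes W_f = μ_k mg d = (0.37)(0.40)(10)(3.9) = 5.772 J
Energy reaching the spring: E = 34.000 − 5.772 = 28.228 J
At max compression ½kx² = E ⇒ x = √(2E/k) = √(2 × 28.228/2400) = 0.1534 m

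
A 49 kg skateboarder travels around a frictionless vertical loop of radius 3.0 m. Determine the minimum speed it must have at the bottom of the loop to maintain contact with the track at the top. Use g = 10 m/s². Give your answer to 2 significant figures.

At the top: mg = mv_top²/r ⇒ v_top² = gr = 30.00 m²/s²
Energy from bottom to top (height 2r): ½mv_bot² = ½mv_top² + mg(2r)
v_bot² = gr + 4gr = 5gr = 150.0
v_bot = √(5gr) = 12.25 m/s

v = 12 m/s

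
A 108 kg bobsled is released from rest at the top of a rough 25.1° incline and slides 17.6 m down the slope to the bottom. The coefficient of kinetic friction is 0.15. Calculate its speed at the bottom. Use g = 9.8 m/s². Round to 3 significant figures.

v = 9.97 m/s

Work–energy: mg(L sinθ) − μ_k(mg cosθ)L = ½mv²
mgh = mgL sinθ = (108)(9.8)(17.6)sin25.1° = 7901.9 J
W_f = μ_k mg cosθ · L = (0.15)(108)(9.8)cos25.1°·17.6 = 2530 J
½mv² = 7901.9 − 2530 = 5371.6 J
v = √(2 × 5371.6/108) = 9.974 m/s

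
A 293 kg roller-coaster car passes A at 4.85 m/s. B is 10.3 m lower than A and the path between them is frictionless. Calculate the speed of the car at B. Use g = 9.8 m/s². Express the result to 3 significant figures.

v = 15.0 m/s

Equating total energy at the two states: ½mv₀² + mgh = ½mv²
v² = v₀² + 2gh = (4.85)² + 2(9.8)(10.3) = 225.40
v = √225.40 = 15.01 m/s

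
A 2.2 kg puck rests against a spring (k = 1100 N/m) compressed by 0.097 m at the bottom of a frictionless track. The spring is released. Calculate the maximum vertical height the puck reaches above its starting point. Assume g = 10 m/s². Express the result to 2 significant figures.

At maximum height the puck is at rest, so ½kx² = mgh
h = kx²/(2mg) = (1100)(0.097)²/(2 × 2.2 × 10) = 0.2352 m

h = 0.24 m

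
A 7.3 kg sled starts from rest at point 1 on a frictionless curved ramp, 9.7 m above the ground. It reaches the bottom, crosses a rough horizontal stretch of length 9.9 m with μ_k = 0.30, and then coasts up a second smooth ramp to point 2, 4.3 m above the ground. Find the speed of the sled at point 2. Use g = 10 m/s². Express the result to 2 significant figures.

Energy at 1: mgh₁ = (7.3)(10)(9.7) = 708.10 J
Friction loss: W_f = μ_k mg d = 216.8 J
At 2: ½mv² + mgh₂ = mgh₁ − W_f
½mv² = 708.10 − 216.8 − 313.90 = 177.39 J
v = √(2 × 177.39/7.3) = 6.971 m/s

v = 7.0 m/s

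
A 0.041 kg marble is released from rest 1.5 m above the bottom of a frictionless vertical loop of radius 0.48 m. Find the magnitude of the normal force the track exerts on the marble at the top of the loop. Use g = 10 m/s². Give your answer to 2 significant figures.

Energy from release to top (height 2r): mgh = ½mv_top² + mg(2r)
v_top² = 2g(h − 2r) = 2(10)(1.5 − 0.9600) = 10.800 m²/s²
At the top, both N and weight point toward the centre: N + mg = mv_top²/r
N = m(v_top²/r − g) = 0.041(10.800/0.48 − 10) = 0.5125 N

N = 0.51 N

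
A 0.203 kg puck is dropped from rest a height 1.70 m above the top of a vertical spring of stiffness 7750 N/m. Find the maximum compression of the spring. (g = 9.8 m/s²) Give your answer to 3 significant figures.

Measuring PE from the top of the relaxed spring, at max compression the puck has dropped H + x with zero KE, so:
mg(H + x) = ½kx²
½(7750)x² − (0.203)(9.8)x − (0.203)(9.8)(1.70) = 0
3875x² − 1.989x − 3.382 = 0
x = [1.989 + √(3.958 + 52421)]/(2 × 3875) = 0.02980 m

x = 0.0298 m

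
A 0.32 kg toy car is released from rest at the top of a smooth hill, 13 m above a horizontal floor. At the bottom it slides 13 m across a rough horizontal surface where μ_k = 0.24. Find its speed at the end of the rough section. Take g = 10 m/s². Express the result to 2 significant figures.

v = 14 m/s

Energy at the top = energy at the end + work done against friction:
mgh = ½mv² + μ_k m g d
W_f = μ_k mg d = (0.24)(0.32)(10)(13) = 9.984 J
½mv² = mgh − W_f = 41.600 − 9.984 = 31.616 J
v = √(2 × 31.616/0.32) = 14.06 m/s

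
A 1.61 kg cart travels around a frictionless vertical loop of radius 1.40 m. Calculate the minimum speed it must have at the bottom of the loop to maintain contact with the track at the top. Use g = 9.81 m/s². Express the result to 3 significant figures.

v = 8.29 m/s

At the top: mg = mv_top²/r ⇒ v_top² = gr = 13.73 m²/s²
Energy from bottom to top (height 2r): ½mv_bot² = ½mv_top² + mg(2r)
v_bot² = gr + 4gr = 5gr = 68.67
v_bot = √(5gr) = 8.287 m/s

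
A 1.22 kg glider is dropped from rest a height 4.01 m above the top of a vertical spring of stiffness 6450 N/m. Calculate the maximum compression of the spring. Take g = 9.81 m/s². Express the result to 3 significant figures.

x = 0.124 m

Take the reference level at the top of the uncompressed spring. At max compression the glider has fallen H + x and is momentarily at rest:
mg(H + x) = ½kx²
½(6450)x² − (1.22)(9.81)x − (1.22)(9.81)(4.01) = 0
3225x² − 11.97x − 47.99 = 0
x = [11.97 + √(143.2 + 619103)]/(2 × 3225) = 0.1239 m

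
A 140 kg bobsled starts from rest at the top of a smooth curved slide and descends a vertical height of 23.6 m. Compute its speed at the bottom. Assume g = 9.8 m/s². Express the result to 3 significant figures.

Mechanical energy is conserved (no friction): mgh = ½mv²
v = √(2gh) = √(2 × 9.8 × 23.6) = √462.56 = 21.51 m/s

v = 21.5 m/s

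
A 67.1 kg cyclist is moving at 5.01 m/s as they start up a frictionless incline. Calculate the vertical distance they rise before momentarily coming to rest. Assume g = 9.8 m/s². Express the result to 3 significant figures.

h = 1.28 m

Setting KE at the bottom equal to PE gained: ½mv² = mgh
h = v²/(2g) = 5.01²/(2 × 9.8) = 1.281 m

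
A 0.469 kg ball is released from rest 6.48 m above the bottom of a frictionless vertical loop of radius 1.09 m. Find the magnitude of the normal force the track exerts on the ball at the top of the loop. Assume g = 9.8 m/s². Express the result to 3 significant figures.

N = 31.7 N

Energy from release to top (height 2r): mgh = ½mv_top² + mg(2r)
v_top² = 2g(h − 2r) = 2(9.8)(6.48 − 2.180) = 84.280 m²/s²
At the top, both N and weight point toward the centre: N + mg = mv_top²/r
N = m(v_top²/r − g) = 0.469(84.280/1.09 − 9.8) = 31.67 N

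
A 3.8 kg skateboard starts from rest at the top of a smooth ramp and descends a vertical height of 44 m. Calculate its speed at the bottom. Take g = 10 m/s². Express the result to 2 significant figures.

Equating total energy at the two states: mgh = ½mv²
v = √(2gh) = √(2 × 10 × 44) = √880.00 = 29.66 m/s

v = 30 m/s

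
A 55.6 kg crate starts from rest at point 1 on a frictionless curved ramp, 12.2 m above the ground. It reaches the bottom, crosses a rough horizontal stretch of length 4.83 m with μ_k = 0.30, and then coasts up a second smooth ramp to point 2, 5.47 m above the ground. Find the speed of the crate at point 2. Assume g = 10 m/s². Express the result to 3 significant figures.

v = 10.3 m/s

Energy at 1: mgh₁ = (55.6)(10)(12.2) = 6783.2 J
Friction loss: W_f = μ_k mg d = 805.6 J
At 2: ½mv² + mgh₂ = mgh₁ − W_f
½mv² = 6783.2 − 805.6 − 3041.3 = 2936.2 J
v = √(2 × 2936.2/55.6) = 10.28 m/s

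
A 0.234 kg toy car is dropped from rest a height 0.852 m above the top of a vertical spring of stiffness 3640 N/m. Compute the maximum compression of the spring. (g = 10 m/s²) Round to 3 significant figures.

x = 0.0337 m

Measuring PE from the top of the relaxed spring, at max compression the car has dropped H + x with zero KE, so:
mg(H + x) = ½kx²
½(3640)x² − (0.234)(10)x − (0.234)(10)(0.852) = 0
1820x² − 2.340x − 1.994 = 0
x = [2.340 + √(5.476 + 14514)]/(2 × 1820) = 0.03375 m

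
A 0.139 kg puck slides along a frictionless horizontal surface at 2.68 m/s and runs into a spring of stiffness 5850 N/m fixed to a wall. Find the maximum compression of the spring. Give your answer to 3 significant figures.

Conservation of energy between contact and max compression: ½mv² = ½kx²
x = v√(m/k) = 2.68 × √(0.139/5850) = 0.01306 m

x = 0.0131 m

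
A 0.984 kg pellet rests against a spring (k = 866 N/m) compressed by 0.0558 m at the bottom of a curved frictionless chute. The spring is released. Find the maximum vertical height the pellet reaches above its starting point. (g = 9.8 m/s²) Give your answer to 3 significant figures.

All spring PE becomes gravitational PE at the highest point: ½kx² = mgh
h = kx²/(2mg) = (866)(0.0558)²/(2 × 0.984 × 9.8) = 0.1398 m

h = 0.140 m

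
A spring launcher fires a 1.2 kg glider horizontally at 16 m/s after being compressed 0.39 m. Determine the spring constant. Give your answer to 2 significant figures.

k = 2000 N/m

Spring PE at full compression equals KE at release: ½kx² = ½mv²
k = mv²/x² = (1.2)(16)²/(0.39)² = 2020 N/m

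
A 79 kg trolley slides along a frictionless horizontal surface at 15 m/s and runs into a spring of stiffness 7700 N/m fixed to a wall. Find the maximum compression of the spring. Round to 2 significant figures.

Conservation of energy between contact and max compression: ½mv² = ½kx²
x = v√(m/k) = 15 × √(79/7700) = 1.519 m

x = 1.5 m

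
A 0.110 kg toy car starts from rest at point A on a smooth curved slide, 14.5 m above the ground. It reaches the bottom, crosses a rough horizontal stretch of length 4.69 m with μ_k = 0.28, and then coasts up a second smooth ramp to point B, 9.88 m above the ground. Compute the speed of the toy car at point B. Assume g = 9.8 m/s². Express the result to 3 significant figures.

Energy at A: mgh₁ = (0.110)(9.8)(14.5) = 15.631 J
Friction loss: W_f = μ_k mg d = 1.416 J
At B: ½mv² + mgh₂ = mgh₁ − W_f
½mv² = 15.631 − 1.416 − 10.651 = 3.5647 J
v = √(2 × 3.5647/0.110) = 8.051 m/s

v = 8.05 m/s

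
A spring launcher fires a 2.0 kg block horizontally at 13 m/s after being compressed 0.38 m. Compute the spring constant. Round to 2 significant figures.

k = 2300 N/m

Energy stored in the spring equals the launch KE: ½kx² = ½mv²
k = mv²/x² = (2.0)(13)²/(0.38)² = 2341 N/m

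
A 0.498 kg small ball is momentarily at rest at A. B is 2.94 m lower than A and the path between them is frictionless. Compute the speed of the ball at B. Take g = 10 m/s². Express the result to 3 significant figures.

Energy conservation between the two points: mgh = ½mv²
The mass cancels from both sides.
v = √(2gh) = √(2 × 10 × 2.94) = √58.800 = 7.668 m/s

v = 7.67 m/s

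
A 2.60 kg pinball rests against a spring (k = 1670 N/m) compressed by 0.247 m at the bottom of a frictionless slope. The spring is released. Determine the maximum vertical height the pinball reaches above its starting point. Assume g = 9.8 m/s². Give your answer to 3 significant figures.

All spring PE becomes gravitational PE at the highest point: ½kx² = mgh
h = kx²/(2mg) = (1670)(0.247)²/(2 × 2.60 × 9.8) = 1.999 m

h = 2.00 m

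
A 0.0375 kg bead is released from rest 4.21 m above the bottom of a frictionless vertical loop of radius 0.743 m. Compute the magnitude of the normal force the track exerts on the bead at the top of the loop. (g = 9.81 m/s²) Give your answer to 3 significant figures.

N = 2.33 N

Energy from release to top (height 2r): mgh = ½mv_top² + mg(2r)
v_top² = 2g(h − 2r) = 2(9.81)(4.21 − 1.486) = 53.445 m²/s²
At the top, both N and weight point toward the centre: N + mg = mv_top²/r
N = m(v_top²/r − g) = 0.0375(53.445/0.743 − 9.81) = 2.330 N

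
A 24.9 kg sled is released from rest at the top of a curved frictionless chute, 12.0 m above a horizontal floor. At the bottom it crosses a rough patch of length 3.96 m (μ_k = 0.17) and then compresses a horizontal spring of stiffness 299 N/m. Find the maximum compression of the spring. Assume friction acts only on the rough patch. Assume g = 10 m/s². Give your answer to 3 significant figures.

x = 4.34 m

Initial energy: E₁ = mgh = (24.9)(10)(12.0) = 2988.0 J
Friction removes W_f = μ_k mg d = (0.17)(24.9)(10)(3.96) = 167.6 J
Energy reaching the spring: E = 2988.0 − 167.6 = 2820.4 J
At max compression ½kx² = E ⇒ x = √(2E/k) = √(2 × 2820.4/299) = 4.343 m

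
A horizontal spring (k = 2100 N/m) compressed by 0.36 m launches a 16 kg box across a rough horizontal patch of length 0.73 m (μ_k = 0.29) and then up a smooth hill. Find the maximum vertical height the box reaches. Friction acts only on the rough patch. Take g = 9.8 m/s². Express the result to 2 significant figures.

h = 0.66 m

Spring energy: E₀ = ½kx² = ½(2100)(0.36)² = 136.08 J
Friction: W_f = μ_k mg d = (0.29)(16)(9.8)(0.73) = 33.19 J
Energy at base of ramp: E = 136.08 − 33.19 = 102.89 J
At max height all remaining energy is PE: mgh = E ⇒ h = E/(mg) = 102.89/(16 × 9.8) = 0.6562 m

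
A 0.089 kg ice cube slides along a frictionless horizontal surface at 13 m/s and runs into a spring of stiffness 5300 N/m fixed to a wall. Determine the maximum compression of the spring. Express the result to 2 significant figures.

x = 0.053 m

At max compression the cube is momentarily at rest: ½mv² = ½kx²
x = v√(m/k) = 13 × √(0.089/5300) = 0.05327 m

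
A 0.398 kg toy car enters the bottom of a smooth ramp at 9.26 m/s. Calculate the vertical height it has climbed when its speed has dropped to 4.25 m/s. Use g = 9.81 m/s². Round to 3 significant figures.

Energy balance between the two points: ½mv₁² = ½mv₂² + mgh
h = (v₁² − v₂²)/(2g) = (9.26² − 4.25²)/(2 × 9.81) = 3.450 m

h = 3.45 m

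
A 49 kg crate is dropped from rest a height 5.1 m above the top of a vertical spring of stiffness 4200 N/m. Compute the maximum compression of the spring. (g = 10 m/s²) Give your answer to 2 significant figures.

Let x be the compression. The total drop is H + x, and the crate is instantaneously at rest at max compression, so energy conservation gives:
mg(H + x) = ½kx²
½(4200)x² − (49)(10)x − (49)(10)(5.1) = 0
2100x² − 490.0x − 2499 = 0
x = [490.0 + √(240100 + 2.0992e+07)]/(2 × 2100) = 1.214 m

x = 1.2 m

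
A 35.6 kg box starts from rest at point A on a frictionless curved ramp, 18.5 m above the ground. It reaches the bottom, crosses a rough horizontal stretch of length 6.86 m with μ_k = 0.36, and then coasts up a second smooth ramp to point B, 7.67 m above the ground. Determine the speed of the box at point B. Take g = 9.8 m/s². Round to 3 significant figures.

v = 12.8 m/s

Energy at A: mgh₁ = (35.6)(9.8)(18.5) = 6454.3 J
Friction loss: W_f = μ_k mg d = 861.6 J
At B: ½mv² + mgh₂ = mgh₁ − W_f
½mv² = 6454.3 − 861.6 − 2675.9 = 2916.8 J
v = √(2 × 2916.8/35.6) = 12.80 m/s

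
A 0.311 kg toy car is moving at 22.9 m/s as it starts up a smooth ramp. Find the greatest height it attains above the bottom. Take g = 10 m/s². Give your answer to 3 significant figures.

Setting KE at the bottom equal to PE gained: ½mv² = mgh
h = v²/(2g) = 22.9²/(2 × 10) = 26.22 m

h = 26.2 m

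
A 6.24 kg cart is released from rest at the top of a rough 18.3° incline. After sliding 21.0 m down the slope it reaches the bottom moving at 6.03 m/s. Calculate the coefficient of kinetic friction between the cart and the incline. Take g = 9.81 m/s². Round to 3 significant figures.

mgh = ½mv² + μ_k (mg cosθ) L, with h = L sinθ
mgL sinθ = 403.64 J; ½mv² = 113.45 J
W_f = 403.64 − 113.45 = 290.2 J
μ_k = W_f/(mg cosθ · L) = 290.2/(58.12 × 21.0) = 0.2378

μ_k = 0.238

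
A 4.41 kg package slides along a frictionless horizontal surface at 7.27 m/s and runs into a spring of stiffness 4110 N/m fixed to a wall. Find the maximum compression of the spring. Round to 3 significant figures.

x = 0.238 m

At max compression the package is momentarily at rest: ½mv² = ½kx²
x = v√(m/k) = 7.27 × √(4.41/4110) = 0.2381 m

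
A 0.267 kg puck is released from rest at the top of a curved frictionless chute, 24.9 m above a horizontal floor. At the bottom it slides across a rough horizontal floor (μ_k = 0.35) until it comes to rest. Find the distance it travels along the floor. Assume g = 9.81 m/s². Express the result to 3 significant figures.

Applying the work–energy principle:
At rest all PE has been dissipated by friction: mgh = μ_k m g d
d = h/μ_k = 24.9/0.35 = 71.14 m

d = 71.1 m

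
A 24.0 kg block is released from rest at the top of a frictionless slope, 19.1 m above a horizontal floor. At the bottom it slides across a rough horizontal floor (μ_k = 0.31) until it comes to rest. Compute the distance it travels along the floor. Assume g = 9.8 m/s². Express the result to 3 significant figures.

Energy at the top = energy at the end + work done against friction:
At rest all PE has been dissipated by friction: mgh = μ_k m g d
d = h/μ_k = 19.1/0.31 = 61.61 m

d = 61.6 m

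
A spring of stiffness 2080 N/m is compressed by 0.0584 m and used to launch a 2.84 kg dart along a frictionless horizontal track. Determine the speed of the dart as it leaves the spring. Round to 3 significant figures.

v = 1.58 m/s

The dart leaves the spring when the spring is at natural length, so ½kx² = ½mv²
v = x√(k/m) = 0.0584 × √(2080/2.84) = 1.580 m/s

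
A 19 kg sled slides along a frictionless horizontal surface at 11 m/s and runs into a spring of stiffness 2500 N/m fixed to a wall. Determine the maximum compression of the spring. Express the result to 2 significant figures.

At max compression the sled is momentarily at rest: ½mv² = ½kx²
x = v√(m/k) = 11 × √(19/2500) = 0.9590 m

x = 0.96 m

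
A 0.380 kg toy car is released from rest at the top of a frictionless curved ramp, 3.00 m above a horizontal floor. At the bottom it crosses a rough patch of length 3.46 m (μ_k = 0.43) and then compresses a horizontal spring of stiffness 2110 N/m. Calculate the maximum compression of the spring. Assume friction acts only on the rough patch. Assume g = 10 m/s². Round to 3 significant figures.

x = 0.0738 m

Initial energy: E₁ = mgh = (0.380)(10)(3.00) = 11.400 J
Friction removes W_f = μ_k mg d = (0.43)(0.380)(10)(3.46) = 5.654 J
Energy reaching the spring: E = 11.400 − 5.654 = 5.7464 J
At max compression ½kx² = E ⇒ x = √(2E/k) = √(2 × 5.7464/2110) = 0.07380 m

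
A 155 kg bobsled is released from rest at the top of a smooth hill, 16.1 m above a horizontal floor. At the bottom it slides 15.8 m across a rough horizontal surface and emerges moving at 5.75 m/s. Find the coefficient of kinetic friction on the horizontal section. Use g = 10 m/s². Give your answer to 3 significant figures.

μ_k = 0.914

Energy bookkeeping (friction removes W_f = μ_k N d):
mgh = ½mv² + μ_k m g d
mgh = 24955 J; ½mv² = 2562.3 J
W_f = 24955 − 2562.3 = 22393 J
μ_k = W_f/(mg·d) = 22393/(1550 × 15.8) = 0.9144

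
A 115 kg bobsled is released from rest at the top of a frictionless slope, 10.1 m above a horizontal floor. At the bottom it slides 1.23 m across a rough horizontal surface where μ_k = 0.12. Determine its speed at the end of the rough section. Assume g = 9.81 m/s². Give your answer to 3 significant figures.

v = 14.0 m/s

Energy bookkeeping (friction removes W_f = μ_k N d):
mgh = ½mv² + μ_k m g d
W_f = μ_k mg d = (0.12)(115)(9.81)(1.23) = 166.5 J
½mv² = mgh − W_f = 11394 − 166.5 = 11228 J
v = √(2 × 11228/115) = 13.97 m/s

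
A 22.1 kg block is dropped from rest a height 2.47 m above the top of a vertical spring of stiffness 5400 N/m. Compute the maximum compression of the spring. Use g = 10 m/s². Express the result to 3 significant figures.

Measuring PE from the top of the relaxed spring, at max compression the block has dropped H + x with zero KE, so:
mg(H + x) = ½kx²
½(5400)x² − (22.1)(10)x − (22.1)(10)(2.47) = 0
2700x² − 221.0x − 545.9 = 0
x = [221.0 + √(48841 + 5.8954e+06)]/(2 × 2700) = 0.4924 m

x = 0.492 m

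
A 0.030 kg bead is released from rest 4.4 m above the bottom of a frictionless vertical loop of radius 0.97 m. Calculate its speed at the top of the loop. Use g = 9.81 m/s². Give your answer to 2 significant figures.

Energy conservation: mgh = ½mv_top² + mg(2r)
v_top² = 2g(h − 2r) = 2(9.81)(4.4 − 1.940) = 48.27
v_top = 6.947 m/s

v = 6.9 m/s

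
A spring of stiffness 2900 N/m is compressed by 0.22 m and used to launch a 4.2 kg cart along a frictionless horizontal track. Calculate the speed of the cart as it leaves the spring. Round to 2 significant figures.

v = 5.8 m/s

Spring PE converts entirely to kinetic energy: ½kx² = ½mv²
v = x√(k/m) = 0.22 × √(2900/4.2) = 5.781 m/s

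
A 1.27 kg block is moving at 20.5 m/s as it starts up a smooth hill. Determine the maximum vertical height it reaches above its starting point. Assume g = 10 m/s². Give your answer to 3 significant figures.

By energy conservation, ½mv² = mgh
h = v²/(2g) = 20.5²/(2 × 10) = 21.01 m

h = 21.0 m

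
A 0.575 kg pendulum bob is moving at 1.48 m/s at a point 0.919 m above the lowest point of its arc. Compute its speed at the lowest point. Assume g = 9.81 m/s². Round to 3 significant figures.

By conservation of mechanical energy, ½mv₀² + mgh = ½mv²
The mass cancels from both sides.
v² = v₀² + 2gh = (1.48)² + 2(9.81)(0.919) = 20.221
v = √20.221 = 4.497 m/s

v = 4.50 m/s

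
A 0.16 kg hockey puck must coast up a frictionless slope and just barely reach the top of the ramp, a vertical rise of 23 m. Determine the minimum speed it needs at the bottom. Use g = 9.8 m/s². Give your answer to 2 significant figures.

v = 21 m/s

At the top it is momentarily at rest, so all KE converts to PE: ½mv² = mgh
v = √(2gh) = √(2 × 9.8 × 23) = 21.23 m/s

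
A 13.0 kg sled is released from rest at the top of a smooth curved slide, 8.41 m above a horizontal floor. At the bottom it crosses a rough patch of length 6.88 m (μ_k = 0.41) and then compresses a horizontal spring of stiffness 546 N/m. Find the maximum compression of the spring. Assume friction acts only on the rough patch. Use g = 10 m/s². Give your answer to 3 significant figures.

x = 1.63 m

Initial energy: E₁ = mgh = (13.0)(10)(8.41) = 1093.3 J
Friction removes W_f = μ_k mg d = (0.41)(13.0)(10)(6.88) = 366.7 J
Energy reaching the spring: E = 1093.3 − 366.7 = 726.60 J
At max compression ½kx² = E ⇒ x = √(2E/k) = √(2 × 726.60/546) = 1.631 m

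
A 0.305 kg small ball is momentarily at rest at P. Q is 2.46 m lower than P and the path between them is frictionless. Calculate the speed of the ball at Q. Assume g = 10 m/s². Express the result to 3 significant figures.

v = 7.01 m/s

By conservation of mechanical energy, mgh = ½mv²
v = √(2gh) = √(2 × 10 × 2.46) = √49.200 = 7.014 m/s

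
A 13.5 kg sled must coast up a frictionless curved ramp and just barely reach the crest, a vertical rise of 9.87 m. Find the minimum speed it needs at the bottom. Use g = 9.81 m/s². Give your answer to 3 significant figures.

At the top it is momentarily at rest, so all KE converts to PE: ½mv² = mgh
v = √(2gh) = √(2 × 9.81 × 9.87) = 13.92 m/s

v = 13.9 m/s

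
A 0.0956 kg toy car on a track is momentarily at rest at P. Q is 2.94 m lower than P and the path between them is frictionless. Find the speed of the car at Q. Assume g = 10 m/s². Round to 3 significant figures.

Equating total energy at the two states: mgh = ½mv²
v = √(2gh) = √(2 × 10 × 2.94) = √58.800 = 7.668 m/s

v = 7.67 m/s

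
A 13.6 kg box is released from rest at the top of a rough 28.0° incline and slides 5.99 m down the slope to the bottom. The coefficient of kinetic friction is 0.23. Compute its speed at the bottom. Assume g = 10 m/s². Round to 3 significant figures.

Work–energy: mg(L sinθ) − μ_k(mg cosθ)L = ½mv²
mgh = mgL sinθ = (13.6)(10)(5.99)sin28.0° = 382.45 J
W_f = μ_k mg cosθ · L = (0.23)(13.6)(10)cos28.0°·5.99 = 165.4 J
½mv² = 382.45 − 165.4 = 217.01 J
v = √(2 × 217.01/13.6) = 5.649 m/s

v = 5.65 m/s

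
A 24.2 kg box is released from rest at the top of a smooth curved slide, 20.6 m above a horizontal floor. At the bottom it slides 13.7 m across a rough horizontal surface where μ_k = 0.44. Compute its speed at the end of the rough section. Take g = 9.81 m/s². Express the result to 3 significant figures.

Energy bookkeeping (friction removes W_f = μ_k N d):
mgh = ½mv² + μ_k m g d
W_f = μ_k mg d = (0.44)(24.2)(9.81)(13.7) = 1431 J
½mv² = mgh − W_f = 4890.5 − 1431 = 3459.4 J
v = √(2 × 3459.4/24.2) = 16.91 m/s

v = 16.9 m/s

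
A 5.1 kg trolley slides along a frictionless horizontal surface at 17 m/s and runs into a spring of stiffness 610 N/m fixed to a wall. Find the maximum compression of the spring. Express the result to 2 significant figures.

x = 1.6 m

All KE is stored as spring PE at maximum compression: ½mv² = ½kx²
x = v√(m/k) = 17 × √(5.1/610) = 1.554 m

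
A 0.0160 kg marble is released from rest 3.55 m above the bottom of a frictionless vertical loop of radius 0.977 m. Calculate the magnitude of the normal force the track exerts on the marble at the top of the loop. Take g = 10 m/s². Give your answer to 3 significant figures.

N = 0.363 N

Energy from release to top (height 2r): mgh = ½mv_top² + mg(2r)
v_top² = 2g(h − 2r) = 2(10)(3.55 − 1.954) = 31.920 m²/s²
At the top, both N and weight point toward the centre: N + mg = mv_top²/r
N = m(v_top²/r − g) = 0.0160(31.920/0.977 − 10) = 0.3627 N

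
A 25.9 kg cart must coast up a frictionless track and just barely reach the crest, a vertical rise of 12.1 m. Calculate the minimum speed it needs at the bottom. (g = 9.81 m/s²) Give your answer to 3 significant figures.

At the top it is momentarily at rest, so all KE converts to PE: ½mv² = mgh
v = √(2gh) = √(2 × 9.81 × 12.1) = 15.41 m/s

v = 15.4 m/s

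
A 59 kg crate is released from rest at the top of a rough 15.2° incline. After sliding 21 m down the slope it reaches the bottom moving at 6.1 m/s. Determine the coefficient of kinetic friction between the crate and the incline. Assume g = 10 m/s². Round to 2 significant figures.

μ_k = 0.18

Energy balance down the incline: mg L sinθ − ½mv² = μ_k (mg cosθ) L
mgL sinθ = 3248.5 J; ½mv² = 1097.7 J
W_f = 3248.5 − 1097.7 = 2151 J
μ_k = W_f/(mg cosθ · L) = 2151/(569.4 × 21) = 0.1799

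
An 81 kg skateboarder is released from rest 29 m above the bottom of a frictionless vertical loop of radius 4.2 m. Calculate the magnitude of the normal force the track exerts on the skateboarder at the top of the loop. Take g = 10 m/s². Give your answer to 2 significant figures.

N = 7100 N

Energy from release to top (height 2r): mgh = ½mv_top² + mg(2r)
v_top² = 2g(h − 2r) = 2(10)(29 − 8.400) = 412.00 m²/s²
At the top, both N and weight point toward the centre: N + mg = mv_top²/r
N = m(v_top²/r − g) = 81(412.00/4.2 − 10) = 7136 N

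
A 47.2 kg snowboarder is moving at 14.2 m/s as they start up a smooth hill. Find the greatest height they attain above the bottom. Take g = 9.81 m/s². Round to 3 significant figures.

h = 10.3 m

Setting KE at the bottom equal to PE gained: ½mv² = mgh
h = v²/(2g) = 14.2²/(2 × 9.81) = 10.28 m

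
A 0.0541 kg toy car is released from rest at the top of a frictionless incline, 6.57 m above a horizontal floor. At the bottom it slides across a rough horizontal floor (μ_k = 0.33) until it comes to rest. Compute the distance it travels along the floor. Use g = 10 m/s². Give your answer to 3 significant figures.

Energy bookkeeping (friction removes W_f = μ_k N d):
At rest all PE has been dissipated by friction: mgh = μ_k m g d
d = h/μ_k = 6.57/0.33 = 19.91 m

d = 19.9 m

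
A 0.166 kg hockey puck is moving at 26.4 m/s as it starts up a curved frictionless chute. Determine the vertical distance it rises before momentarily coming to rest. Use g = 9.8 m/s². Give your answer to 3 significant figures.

By energy conservation, ½mv² = mgh
h = v²/(2g) = 26.4²/(2 × 9.8) = 35.56 m

h = 35.6 m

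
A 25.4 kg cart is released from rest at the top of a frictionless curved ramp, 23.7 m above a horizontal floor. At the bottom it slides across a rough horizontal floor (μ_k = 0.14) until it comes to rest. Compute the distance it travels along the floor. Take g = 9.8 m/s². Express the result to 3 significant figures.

d = 169 m

Energy bookkeeping (friction removes W_f = μ_k N d):
At rest all PE has been dissipated by friction: mgh = μ_k m g d
d = h/μ_k = 23.7/0.14 = 169.3 m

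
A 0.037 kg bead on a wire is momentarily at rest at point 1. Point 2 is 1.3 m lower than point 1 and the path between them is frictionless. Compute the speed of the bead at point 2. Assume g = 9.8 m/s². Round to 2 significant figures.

Mechanical energy is conserved (no friction): mgh = ½mv²
v = √(2gh) = √(2 × 9.8 × 1.3) = √25.480 = 5.048 m/s

v = 5.0 m/s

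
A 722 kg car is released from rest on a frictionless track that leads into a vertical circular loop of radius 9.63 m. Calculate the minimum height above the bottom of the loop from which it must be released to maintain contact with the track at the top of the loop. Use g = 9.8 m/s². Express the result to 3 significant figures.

h = 24.1 m

At the top, for minimum speed gravity alone supplies the centripetal force: mg = mv_top²/r ⇒ v_top² = gr = 94.37 m²/s²
Energy conservation from release height h to the top (height 2r): mgh = ½mv_top² + mg(2r)
h = v_top²/(2g) + 2r = r/2 + 2r = 5r/2 = 24.08 m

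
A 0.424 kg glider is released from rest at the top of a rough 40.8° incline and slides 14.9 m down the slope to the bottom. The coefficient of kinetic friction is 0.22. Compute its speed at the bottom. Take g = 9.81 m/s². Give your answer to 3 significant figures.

v = 11.9 m/s

Taking the bottom as reference, mgh = ½mv² + μ_k N L with h = L sinθ, N = mg cosθ:
mgh = mgL sinθ = (0.424)(9.81)(14.9)sin40.8° = 40.496 J
W_f = μ_k mg cosθ · L = (0.22)(0.424)(9.81)cos40.8°·14.9 = 10.32 J
½mv² = 40.496 − 10.32 = 30.175 J
v = √(2 × 30.175/0.424) = 11.93 m/s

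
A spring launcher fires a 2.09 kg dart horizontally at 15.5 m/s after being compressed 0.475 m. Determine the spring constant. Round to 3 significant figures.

½kx² = ½mv²
k = mv²/x² = (2.09)(15.5)²/(0.475)² = 2225 N/m

k = 2230 N/m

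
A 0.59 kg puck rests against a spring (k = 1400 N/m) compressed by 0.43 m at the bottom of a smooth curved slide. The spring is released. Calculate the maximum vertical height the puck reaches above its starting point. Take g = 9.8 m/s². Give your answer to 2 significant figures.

At maximum height the puck is at rest, so ½kx² = mgh
h = kx²/(2mg) = (1400)(0.43)²/(2 × 0.59 × 9.8) = 22.38 m

h = 22 m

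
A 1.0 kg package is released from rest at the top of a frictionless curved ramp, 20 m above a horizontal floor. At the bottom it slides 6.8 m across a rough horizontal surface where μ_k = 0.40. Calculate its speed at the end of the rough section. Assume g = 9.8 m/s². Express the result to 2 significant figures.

Energy at the top = energy at the end + work done against friction:
mgh = ½mv² + μ_k m g d
W_f = μ_k mg d = (0.40)(1.0)(9.8)(6.8) = 26.66 J
½mv² = mgh − W_f = 196.00 − 26.66 = 169.34 J
v = √(2 × 169.34/1.0) = 18.40 m/s

v = 18 m/s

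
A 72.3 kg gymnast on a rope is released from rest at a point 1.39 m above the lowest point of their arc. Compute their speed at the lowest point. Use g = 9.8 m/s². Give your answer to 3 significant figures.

v = 5.22 m/s

By conservation of mechanical energy, mgh = ½mv²
The mass cancels from both sides.
v = √(2gh) = √(2 × 9.8 × 1.39) = √27.244 = 5.220 m/s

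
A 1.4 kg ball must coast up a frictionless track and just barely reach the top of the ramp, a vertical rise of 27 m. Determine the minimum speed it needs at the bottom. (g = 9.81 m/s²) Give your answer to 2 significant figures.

v = 23 m/s

At the top it is momentarily at rest, so all KE converts to PE: ½mv² = mgh
v = √(2gh) = √(2 × 9.81 × 27) = 23.02 m/s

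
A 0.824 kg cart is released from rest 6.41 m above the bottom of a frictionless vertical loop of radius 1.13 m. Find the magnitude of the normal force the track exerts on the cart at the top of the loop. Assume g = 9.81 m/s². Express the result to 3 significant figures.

Energy from release to top (height 2r): mgh = ½mv_top² + mg(2r)
v_top² = 2g(h − 2r) = 2(9.81)(6.41 − 2.260) = 81.423 m²/s²
At the top, both N and weight point toward the centre: N + mg = mv_top²/r
N = m(v_top²/r − g) = 0.824(81.423/1.13 − 9.81) = 51.29 N

N = 51.3 N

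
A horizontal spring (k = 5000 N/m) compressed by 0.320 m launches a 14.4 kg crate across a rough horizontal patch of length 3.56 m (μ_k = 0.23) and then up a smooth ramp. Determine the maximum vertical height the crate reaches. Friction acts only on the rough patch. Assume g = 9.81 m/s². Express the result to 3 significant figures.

Spring energy: E₀ = ½kx² = ½(5000)(0.320)² = 256.00 J
Friction: W_f = μ_k mg d = (0.23)(14.4)(9.81)(3.56) = 115.7 J
Energy at base of ramp: E = 256.00 − 115.7 = 140.33 J
At max height all remaining energy is PE: mgh = E ⇒ h = E/(mg) = 140.33/(14.4 × 9.81) = 0.9934 m

h = 0.993 m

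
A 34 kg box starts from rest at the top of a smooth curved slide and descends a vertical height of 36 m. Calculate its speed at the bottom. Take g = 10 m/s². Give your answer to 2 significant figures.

By conservation of mechanical energy, mgh = ½mv²
v = √(2gh) = √(2 × 10 × 36) = √720.00 = 26.83 m/s

v = 27 m/s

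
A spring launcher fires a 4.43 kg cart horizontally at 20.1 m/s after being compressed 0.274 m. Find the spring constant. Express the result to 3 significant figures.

k = 23800 N/m

Energy stored in the spring equals the launch KE: ½kx² = ½mv²
k = mv²/x² = (4.43)(20.1)²/(0.274)² = 23839 N/m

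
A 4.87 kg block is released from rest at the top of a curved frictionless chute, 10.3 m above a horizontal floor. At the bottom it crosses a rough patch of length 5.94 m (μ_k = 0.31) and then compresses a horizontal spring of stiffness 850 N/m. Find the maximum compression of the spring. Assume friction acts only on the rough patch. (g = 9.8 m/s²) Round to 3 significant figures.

x = 0.975 m

Initial energy: E₁ = mgh = (4.87)(9.8)(10.3) = 491.58 J
Friction removes W_f = μ_k mg d = (0.31)(4.87)(9.8)(5.94) = 87.88 J
Energy reaching the spring: E = 491.58 − 87.88 = 403.70 J
At max compression ½kx² = E ⇒ x = √(2E/k) = √(2 × 403.70/850) = 0.9746 m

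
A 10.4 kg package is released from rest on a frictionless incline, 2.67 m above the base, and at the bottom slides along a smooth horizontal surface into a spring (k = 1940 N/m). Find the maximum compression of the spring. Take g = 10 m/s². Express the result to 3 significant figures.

Gravitational PE at the top equals spring PE at max compression: mgh = ½kx²
x = √(2mgh/k) = √(2 × 10.4 × 10 × 2.67 / 1940) = 0.5350 m

x = 0.535 m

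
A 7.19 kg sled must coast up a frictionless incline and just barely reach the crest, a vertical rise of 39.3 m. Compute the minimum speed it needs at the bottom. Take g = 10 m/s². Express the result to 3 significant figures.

v = 28.0 m/s

At the top it is momentarily at rest, so all KE converts to PE: ½mv² = mgh
v = √(2gh) = √(2 × 10 × 39.3) = 28.04 m/s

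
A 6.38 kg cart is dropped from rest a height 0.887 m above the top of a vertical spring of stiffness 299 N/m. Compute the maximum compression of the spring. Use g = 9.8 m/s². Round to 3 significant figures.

Let x be the compression. The total drop is H + x, and the cart is instantaneously at rest at max compression, so energy conservation gives:
mg(H + x) = ½kx²
½(299)x² − (6.38)(9.8)x − (6.38)(9.8)(0.887) = 0
149.5x² − 62.52x − 55.46 = 0
x = [62.52 + √(3909 + 33164)]/(2 × 149.5) = 0.8531 m

x = 0.853 m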